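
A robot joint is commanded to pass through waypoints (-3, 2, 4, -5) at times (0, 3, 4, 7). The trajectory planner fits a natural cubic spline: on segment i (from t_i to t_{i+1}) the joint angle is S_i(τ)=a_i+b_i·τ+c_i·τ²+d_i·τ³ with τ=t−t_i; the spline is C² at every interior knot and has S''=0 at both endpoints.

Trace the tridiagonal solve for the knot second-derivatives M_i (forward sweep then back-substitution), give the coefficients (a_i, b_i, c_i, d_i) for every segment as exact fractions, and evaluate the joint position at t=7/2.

  seg 0: a=-3 b=82/63 c=0 d=23/567
  seg 1: a=2 b=151/63 c=23/63 d=-16/21
  seg 2: a=4 b=53/63 c=-121/63 d=121/567
S(7/2) = 115/36

Δ: Δ0=5/3, Δ1=2, Δ2=-3
row 1: diag=8, rhs=2; c'=1/8, d'=1/4
row 2: denom=8−1·1/8=63/8; d'=(-30−1·1/4)/(63/8)=-242/63
back: M2=-242/63
back: M1=1/4−1/8·-242/63=46/63
M: M0=0, M1=46/63, M2=-242/63, M3=0
seg 0: a=-3, c=M0/2=0, d=(M1−M0)/(6·3)=23/567, b=Δ0−h0·(2M0+M1)/6=82/63
seg 1: a=2, c=M1/2=23/63, d=(M2−M1)/(6·1)=-16/21, b=Δ1−h1·(2M1+M2)/6=151/63
seg 2: a=4, c=M2/2=-121/63, d=(M3−M2)/(6·3)=121/567, b=Δ2−h2·(2M2+M3)/6=53/63
t_q=7/2 → seg 1, τ=1/2; S=2+151/63·τ+23/63·τ²+-16/21·τ³=115/36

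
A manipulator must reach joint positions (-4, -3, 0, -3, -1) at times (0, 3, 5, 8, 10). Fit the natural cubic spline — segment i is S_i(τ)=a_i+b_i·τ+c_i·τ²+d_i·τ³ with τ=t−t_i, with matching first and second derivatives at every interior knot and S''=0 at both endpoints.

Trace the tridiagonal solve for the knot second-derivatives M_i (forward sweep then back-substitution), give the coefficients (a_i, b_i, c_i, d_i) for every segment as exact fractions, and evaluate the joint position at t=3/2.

  seg 0: a=-4 b=-143/580 c=0 d=1009/15660
  seg 1: a=-3 b=433/290 c=1009/1740 d=-1003/3480
  seg 2: a=0 b=154/435 c=-100/87 d=911/3915
  seg 3: a=-3 b=-113/435 c=137/145 d=-137/870
S(3/2) = -19267/4640

Δ: Δ0=1/3, Δ1=3/2, Δ2=-1, Δ3=1
row 1: diag=10, rhs=7; c'=1/5, d'=7/10
row 2: denom=10−2·1/5=48/5; d'=(-15−2·7/10)/(48/5)=-41/24
row 3: denom=10−3·5/16=145/16; d'=(12−3·-41/24)/(145/16)=274/145
back: M3=274/145
back: M2=-41/24−5/16·274/145=-200/87
back: M1=7/10−1/5·-200/87=1009/870
M: M0=0, M1=1009/870, M2=-200/87, M3=274/145, M4=0
seg 0: a=-4, c=M0/2=0, d=(M1−M0)/(6·3)=1009/15660, b=Δ0−h0·(2M0+M1)/6=-143/580
seg 1: a=-3, c=M1/2=1009/1740, d=(M2−M1)/(6·2)=-1003/3480, b=Δ1−h1·(2M1+M2)/6=433/290
seg 2: a=0, c=M2/2=-100/87, d=(M3−M2)/(6·3)=911/3915, b=Δ2−h2·(2M2+M3)/6=154/435
seg 3: a=-3, c=M3/2=137/145, d=(M4−M3)/(6·2)=-137/870, b=Δ3−h3·(2M3+M4)/6=-113/435
t_q=3/2 → seg 0, τ=3/2; S=-4+-143/580·τ+0·τ²+1009/15660·τ³=-19267/4640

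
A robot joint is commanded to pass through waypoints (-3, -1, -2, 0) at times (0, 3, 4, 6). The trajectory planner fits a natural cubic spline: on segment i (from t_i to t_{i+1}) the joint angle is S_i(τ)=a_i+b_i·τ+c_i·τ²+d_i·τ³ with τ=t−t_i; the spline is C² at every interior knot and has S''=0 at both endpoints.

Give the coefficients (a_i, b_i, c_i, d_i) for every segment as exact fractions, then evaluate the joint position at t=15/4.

Δ: Δ0=2/3, Δ1=-1, Δ2=1
row 1: diag=8, rhs=-10; c'=1/8, d'=-5/4
row 2: denom=6−1·1/8=47/8; d'=(12−1·-5/4)/(47/8)=106/47
back: M2=106/47
back: M1=-5/4−1/8·106/47=-72/47
M: M0=0, M1=-72/47, M2=106/47, M3=0
seg 0: a=-3, c=M0/2=0, d=(M1−M0)/(6·3)=-4/47, b=Δ0−h0·(2M0+M1)/6=202/141
seg 1: a=-1, c=M1/2=-36/47, d=(M2−M1)/(6·1)=89/141, b=Δ1−h1·(2M1+M2)/6=-122/141
seg 2: a=-2, c=M2/2=53/47, d=(M3−M2)/(6·2)=-53/282, b=Δ2−h2·(2M2+M3)/6=-71/141
t_q=15/4 → seg 1, τ=3/4; S=-1+-122/141·τ+-36/47·τ²+89/141·τ³=-5455/3008

  seg 0: a=-3 b=202/141 c=0 d=-4/47
  seg 1: a=-1 b=-122/141 c=-36/47 d=89/141
  seg 2: a=-2 b=-71/141 c=53/47 d=-53/282
S(15/4) = -5455/3008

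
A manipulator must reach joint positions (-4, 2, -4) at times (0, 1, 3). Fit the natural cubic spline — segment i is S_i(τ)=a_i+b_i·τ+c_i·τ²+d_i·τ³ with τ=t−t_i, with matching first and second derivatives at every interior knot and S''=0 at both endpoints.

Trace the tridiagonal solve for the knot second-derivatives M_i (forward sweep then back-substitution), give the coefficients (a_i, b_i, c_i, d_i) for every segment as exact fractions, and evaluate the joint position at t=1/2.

Δ: Δ0=6, Δ1=-3
row 1: diag=6, rhs=-54; c'=1/3, d'=-9
back: M1=-9
M: M0=0, M1=-9, M2=0
seg 0: a=-4, c=M0/2=0, d=(M1−M0)/(6·1)=-3/2, b=Δ0−h0·(2M0+M1)/6=15/2
seg 1: a=2, c=M1/2=-9/2, d=(M2−M1)/(6·2)=3/4, b=Δ1−h1·(2M1+M2)/6=3
t_q=1/2 → seg 0, τ=1/2; S=-4+15/2·τ+0·τ²+-3/2·τ³=-7/16

  seg 0: a=-4 b=15/2 c=0 d=-3/2
  seg 1: a=2 b=3 c=-9/2 d=3/4
S(1/2) = -7/16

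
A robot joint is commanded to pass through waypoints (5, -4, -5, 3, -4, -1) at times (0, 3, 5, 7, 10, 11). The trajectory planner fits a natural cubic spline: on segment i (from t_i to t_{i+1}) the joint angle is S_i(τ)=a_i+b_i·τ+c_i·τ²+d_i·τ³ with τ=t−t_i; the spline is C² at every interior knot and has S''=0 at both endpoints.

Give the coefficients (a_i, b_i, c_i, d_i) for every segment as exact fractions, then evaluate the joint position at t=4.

Δ: Δ0=-3, Δ1=-1/2, Δ2=4, Δ3=-7/3, Δ4=3
row 1: diag=10, rhs=15; c'=1/5, d'=3/2
row 2: denom=8−2·1/5=38/5; d'=(27−2·3/2)/(38/5)=60/19
row 3: denom=10−2·5/19=180/19; d'=(-38−2·60/19)/(180/19)=-421/90
row 4: denom=8−3·19/60=141/20; d'=(32−3·-421/90)/(141/20)=2762/423
back: M4=2762/423
back: M3=-421/90−19/60·2762/423=-8560/1269
back: M2=60/19−5/19·-8560/1269=6260/1269
back: M1=3/2−1/5·6260/1269=1303/2538
M: M0=0, M1=1303/2538, M2=6260/1269, M3=-8560/1269, M4=2762/423, M5=0
seg 0: a=5, c=M0/2=0, d=(M1−M0)/(6·3)=1303/45684, b=Δ0−h0·(2M0+M1)/6=-16531/5076
seg 1: a=-4, c=M1/2=1303/5076, d=(M2−M1)/(6·2)=3739/10152, b=Δ1−h1·(2M1+M2)/6=-6311/2538
seg 2: a=-5, c=M2/2=3130/1269, d=(M3−M2)/(6·2)=-1235/1269, b=Δ2−h2·(2M2+M3)/6=1252/423
seg 3: a=3, c=M3/2=-4280/1269, d=(M4−M3)/(6·3)=8423/11421, b=Δ3−h3·(2M3+M4)/6=1456/1269
seg 4: a=-4, c=M4/2=1381/423, d=(M5−M4)/(6·1)=-1381/1269, b=Δ4−h4·(2M4+M5)/6=1045/1269
t_q=4 → seg 1, τ=1; S=-4+-6311/2538·τ+1303/5076·τ²+3739/10152·τ³=-59507/10152

  seg 0: a=5 b=-16531/5076 c=0 d=1303/45684
  seg 1: a=-4 b=-6311/2538 c=1303/5076 d=3739/10152
  seg 2: a=-5 b=1252/423 c=3130/1269 d=-1235/1269
  seg 3: a=3 b=1456/1269 c=-4280/1269 d=8423/11421
  seg 4: a=-4 b=1045/1269 c=1381/423 d=-1381/1269
S(4) = -59507/10152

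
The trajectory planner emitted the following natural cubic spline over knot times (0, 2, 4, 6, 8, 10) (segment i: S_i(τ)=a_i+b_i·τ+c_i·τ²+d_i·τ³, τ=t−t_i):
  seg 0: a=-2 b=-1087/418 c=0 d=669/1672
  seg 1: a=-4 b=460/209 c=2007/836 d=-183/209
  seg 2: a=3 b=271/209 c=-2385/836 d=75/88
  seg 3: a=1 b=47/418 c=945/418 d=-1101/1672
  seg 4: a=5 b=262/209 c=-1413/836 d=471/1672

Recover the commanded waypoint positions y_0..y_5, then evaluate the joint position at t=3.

y_0 = S_0(0) = a_0 = -2
y_1 = S_1(0) = a_1 = -4
y_2 = S_2(0) = a_2 = 3
y_3 = S_3(0) = a_3 = 1
y_4 = S_4(0) = a_4 = 5
y_5 = S_4(2) = 3
t_q=3 is in segment 1 (τ=1); S_1(τ)=-229/836

y_0=-2 y_1=-4 y_2=3 y_3=1 y_4=5 y_5=3
S(3) = -229/836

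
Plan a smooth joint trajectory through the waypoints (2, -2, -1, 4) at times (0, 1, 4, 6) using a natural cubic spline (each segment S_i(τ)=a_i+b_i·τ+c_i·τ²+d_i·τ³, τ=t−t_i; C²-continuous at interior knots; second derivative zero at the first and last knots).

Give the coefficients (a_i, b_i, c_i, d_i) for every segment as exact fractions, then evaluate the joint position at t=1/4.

  seg 0: a=2 b=-1925/426 c=0 d=221/426
  seg 1: a=-2 b=-631/213 c=221/142 d=-65/426
  seg 2: a=-1 b=961/426 c=13/71 d=-13/426
S(1/4) = 7983/9088

Δ: Δ0=-4, Δ1=1/3, Δ2=5/2
row 1: diag=8, rhs=26; c'=3/8, d'=13/4
row 2: denom=10−3·3/8=71/8; d'=(13−3·13/4)/(71/8)=26/71
back: M2=26/71
back: M1=13/4−3/8·26/71=221/71
M: M0=0, M1=221/71, M2=26/71, M3=0
seg 0: a=2, c=M0/2=0, d=(M1−M0)/(6·1)=221/426, b=Δ0−h0·(2M0+M1)/6=-1925/426
seg 1: a=-2, c=M1/2=221/142, d=(M2−M1)/(6·3)=-65/426, b=Δ1−h1·(2M1+M2)/6=-631/213
seg 2: a=-1, c=M2/2=13/71, d=(M3−M2)/(6·2)=-13/426, b=Δ2−h2·(2M2+M3)/6=961/426
t_q=1/4 → seg 0, τ=1/4; S=2+-1925/426·τ+0·τ²+221/426·τ³=7983/9088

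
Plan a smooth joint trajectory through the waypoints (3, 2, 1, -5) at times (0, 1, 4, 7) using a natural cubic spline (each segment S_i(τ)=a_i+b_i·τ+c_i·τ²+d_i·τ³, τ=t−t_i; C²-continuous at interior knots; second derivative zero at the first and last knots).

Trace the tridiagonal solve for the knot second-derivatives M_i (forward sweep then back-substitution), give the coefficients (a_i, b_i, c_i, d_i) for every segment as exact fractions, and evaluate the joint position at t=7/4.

Δ: Δ0=-1, Δ1=-1/3, Δ2=-2
row 1: diag=8, rhs=4; c'=3/8, d'=1/2
row 2: denom=12−3·3/8=87/8; d'=(-10−3·1/2)/(87/8)=-92/87
back: M2=-92/87
back: M1=1/2−3/8·-92/87=26/29
M: M0=0, M1=26/29, M2=-92/87, M3=0
seg 0: a=3, c=M0/2=0, d=(M1−M0)/(6·1)=13/87, b=Δ0−h0·(2M0+M1)/6=-100/87
seg 1: a=2, c=M1/2=13/29, d=(M2−M1)/(6·3)=-85/783, b=Δ1−h1·(2M1+M2)/6=-61/87
seg 2: a=1, c=M2/2=-46/87, d=(M3−M2)/(6·3)=46/783, b=Δ2−h2·(2M2+M3)/6=-82/87
t_q=7/4 → seg 1, τ=3/4; S=2+-61/87·τ+13/29·τ²+-85/783·τ³=3119/1856

  seg 0: a=3 b=-100/87 c=0 d=13/87
  seg 1: a=2 b=-61/87 c=13/29 d=-85/783
  seg 2: a=1 b=-82/87 c=-46/87 d=46/783
S(7/4) = 3119/1856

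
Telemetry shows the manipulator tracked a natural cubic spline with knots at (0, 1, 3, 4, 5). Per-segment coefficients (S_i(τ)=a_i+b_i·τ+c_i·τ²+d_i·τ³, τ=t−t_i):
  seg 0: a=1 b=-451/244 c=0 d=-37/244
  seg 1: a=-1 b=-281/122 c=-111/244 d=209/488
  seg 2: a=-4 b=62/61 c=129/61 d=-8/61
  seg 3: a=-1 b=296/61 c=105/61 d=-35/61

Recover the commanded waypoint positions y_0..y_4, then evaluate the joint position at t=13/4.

y_0 = S_0(0) = a_0 = 1
y_1 = S_1(0) = a_1 = -1
y_2 = S_2(0) = a_2 = -4
y_3 = S_3(0) = a_3 = -1
y_4 = S_3(1) = 5
t_q=13/4 is in segment 2 (τ=1/4); S_2(τ)=-3529/976

y_0=1 y_1=-1 y_2=-4 y_3=-1 y_4=5
S(13/4) = -3529/976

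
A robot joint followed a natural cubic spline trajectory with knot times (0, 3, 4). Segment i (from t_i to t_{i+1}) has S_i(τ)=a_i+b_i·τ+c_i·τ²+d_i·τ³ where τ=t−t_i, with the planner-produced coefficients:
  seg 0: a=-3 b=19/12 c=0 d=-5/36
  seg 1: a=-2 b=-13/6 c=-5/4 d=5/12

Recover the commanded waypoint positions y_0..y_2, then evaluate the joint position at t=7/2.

y_0=-3 y_1=-2 y_2=-5
S(7/2) = -107/32

y_0 = S_0(0) = a_0 = -3
y_1 = S_1(0) = a_1 = -2
y_2 = S_1(1) = -5
t_q=7/2 is in segment 1 (τ=1/2); S_1(τ)=-107/32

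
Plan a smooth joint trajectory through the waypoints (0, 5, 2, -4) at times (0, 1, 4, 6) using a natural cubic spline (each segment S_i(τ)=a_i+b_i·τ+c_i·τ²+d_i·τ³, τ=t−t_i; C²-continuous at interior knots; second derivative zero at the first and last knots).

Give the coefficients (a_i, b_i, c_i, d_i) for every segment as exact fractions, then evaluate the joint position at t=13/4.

  seg 0: a=0 b=409/71 c=0 d=-54/71
  seg 1: a=5 b=247/71 c=-162/71 d=56/213
  seg 2: a=2 b=-221/71 c=6/71 d=-1/71
S(13/4) = 1213/284

Δ: Δ0=5, Δ1=-1, Δ2=-3
row 1: diag=8, rhs=-36; c'=3/8, d'=-9/2
row 2: denom=10−3·3/8=71/8; d'=(-12−3·-9/2)/(71/8)=12/71
back: M2=12/71
back: M1=-9/2−3/8·12/71=-324/71
M: M0=0, M1=-324/71, M2=12/71, M3=0
seg 0: a=0, c=M0/2=0, d=(M1−M0)/(6·1)=-54/71, b=Δ0−h0·(2M0+M1)/6=409/71
seg 1: a=5, c=M1/2=-162/71, d=(M2−M1)/(6·3)=56/213, b=Δ1−h1·(2M1+M2)/6=247/71
seg 2: a=2, c=M2/2=6/71, d=(M3−M2)/(6·2)=-1/71, b=Δ2−h2·(2M2+M3)/6=-221/71
t_q=13/4 → seg 1, τ=9/4; S=5+247/71·τ+-162/71·τ²+56/213·τ³=1213/284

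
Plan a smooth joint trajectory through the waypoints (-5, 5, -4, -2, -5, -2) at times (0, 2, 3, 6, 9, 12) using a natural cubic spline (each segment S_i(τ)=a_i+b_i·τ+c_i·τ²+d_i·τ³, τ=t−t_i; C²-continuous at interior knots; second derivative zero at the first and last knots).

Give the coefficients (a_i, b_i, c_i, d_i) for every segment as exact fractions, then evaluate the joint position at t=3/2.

Δ: Δ0=5, Δ1=-9, Δ2=2/3, Δ3=-1, Δ4=1
row 1: diag=6, rhs=-84; c'=1/6, d'=-14
row 2: denom=8−1·1/6=47/6; d'=(58−1·-14)/(47/6)=432/47
row 3: denom=12−3·18/47=510/47; d'=(-10−3·432/47)/(510/47)=-883/255
row 4: denom=12−3·47/170=1899/170; d'=(12−3·-883/255)/(1899/170)=3806/1899
back: M4=3806/1899
back: M3=-883/255−47/170·3806/1899=-7628/1899
back: M2=432/47−18/47·-7628/1899=2264/211
back: M1=-14−1/6·2264/211=-9994/633
M: M0=0, M1=-9994/633, M2=2264/211, M3=-7628/1899, M4=3806/1899, M5=0
seg 0: a=-5, c=M0/2=0, d=(M1−M0)/(6·2)=-4997/3798, b=Δ0−h0·(2M0+M1)/6=19489/1899
seg 1: a=5, c=M1/2=-4997/633, d=(M2−M1)/(6·1)=8393/1899, b=Δ1−h1·(2M1+M2)/6=-10493/1899
seg 2: a=-4, c=M2/2=1132/211, d=(M3−M2)/(6·3)=-14002/17091, b=Δ2−h2·(2M2+M3)/6=-15296/1899
seg 3: a=-2, c=M3/2=-3814/1899, d=(M4−M3)/(6·3)=5717/17091, b=Δ3−h3·(2M3+M4)/6=3826/1899
seg 4: a=-5, c=M4/2=1903/1899, d=(M5−M4)/(6·3)=-1903/17091, b=Δ4−h4·(2M4+M5)/6=-1907/1899
t_q=3/2 → seg 0, τ=3/2; S=-5+19489/1899·τ+0·τ²+-4997/3798·τ³=60299/10128

  seg 0: a=-5 b=19489/1899 c=0 d=-4997/3798
  seg 1: a=5 b=-10493/1899 c=-4997/633 d=8393/1899
  seg 2: a=-4 b=-15296/1899 c=1132/211 d=-14002/17091
  seg 3: a=-2 b=3826/1899 c=-3814/1899 d=5717/17091
  seg 4: a=-5 b=-1907/1899 c=1903/1899 d=-1903/17091
S(3/2) = 60299/10128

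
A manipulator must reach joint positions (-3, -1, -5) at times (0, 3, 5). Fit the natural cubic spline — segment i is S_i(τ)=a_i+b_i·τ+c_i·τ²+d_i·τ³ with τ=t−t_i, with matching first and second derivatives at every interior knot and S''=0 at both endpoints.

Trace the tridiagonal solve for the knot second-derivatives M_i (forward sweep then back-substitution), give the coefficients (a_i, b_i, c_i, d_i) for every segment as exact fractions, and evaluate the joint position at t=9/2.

  seg 0: a=-3 b=22/15 c=0 d=-4/45
  seg 1: a=-1 b=-14/15 c=-4/5 d=2/15
S(9/2) = -15/4

Δ: Δ0=2/3, Δ1=-2
row 1: diag=10, rhs=-16; c'=1/5, d'=-8/5
back: M1=-8/5
M: M0=0, M1=-8/5, M2=0
seg 0: a=-3, c=M0/2=0, d=(M1−M0)/(6·3)=-4/45, b=Δ0−h0·(2M0+M1)/6=22/15
seg 1: a=-1, c=M1/2=-4/5, d=(M2−M1)/(6·2)=2/15, b=Δ1−h1·(2M1+M2)/6=-14/15
t_q=9/2 → seg 1, τ=3/2; S=-1+-14/15·τ+-4/5·τ²+2/15·τ³=-15/4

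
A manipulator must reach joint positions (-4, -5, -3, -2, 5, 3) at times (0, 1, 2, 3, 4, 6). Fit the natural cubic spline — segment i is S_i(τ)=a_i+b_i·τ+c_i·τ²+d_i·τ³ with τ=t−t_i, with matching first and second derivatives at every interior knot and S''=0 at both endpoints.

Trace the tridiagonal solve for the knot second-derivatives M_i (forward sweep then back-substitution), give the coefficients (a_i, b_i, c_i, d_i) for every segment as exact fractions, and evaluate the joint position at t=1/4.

Δ: Δ0=-1, Δ1=2, Δ2=1, Δ3=7, Δ4=-1
row 1: diag=4, rhs=18; c'=1/4, d'=9/2
row 2: denom=4−1·1/4=15/4; d'=(-6−1·9/2)/(15/4)=-14/5
row 3: denom=4−1·4/15=56/15; d'=(36−1·-14/5)/(56/15)=291/28
row 4: denom=6−1·15/56=321/56; d'=(-48−1·291/28)/(321/56)=-1090/107
back: M4=-1090/107
back: M3=291/28−15/56·-1090/107=1404/107
back: M2=-14/5−4/15·1404/107=-674/107
back: M1=9/2−1/4·-674/107=650/107
M: M0=0, M1=650/107, M2=-674/107, M3=1404/107, M4=-1090/107, M5=0
seg 0: a=-4, c=M0/2=0, d=(M1−M0)/(6·1)=325/321, b=Δ0−h0·(2M0+M1)/6=-646/321
seg 1: a=-5, c=M1/2=325/107, d=(M2−M1)/(6·1)=-662/321, b=Δ1−h1·(2M1+M2)/6=329/321
seg 2: a=-3, c=M2/2=-337/107, d=(M3−M2)/(6·1)=1039/321, b=Δ2−h2·(2M2+M3)/6=293/321
seg 3: a=-2, c=M3/2=702/107, d=(M4−M3)/(6·1)=-1247/321, b=Δ3−h3·(2M3+M4)/6=1388/321
seg 4: a=5, c=M4/2=-545/107, d=(M5−M4)/(6·2)=545/642, b=Δ4−h4·(2M4+M5)/6=1859/321
t_q=1/4 → seg 0, τ=1/4; S=-4+-646/321·τ+0·τ²+325/321·τ³=-30729/6848

  seg 0: a=-4 b=-646/321 c=0 d=325/321
  seg 1: a=-5 b=329/321 c=325/107 d=-662/321
  seg 2: a=-3 b=293/321 c=-337/107 d=1039/321
  seg 3: a=-2 b=1388/321 c=702/107 d=-1247/321
  seg 4: a=5 b=1859/321 c=-545/107 d=545/642
S(1/4) = -30729/6848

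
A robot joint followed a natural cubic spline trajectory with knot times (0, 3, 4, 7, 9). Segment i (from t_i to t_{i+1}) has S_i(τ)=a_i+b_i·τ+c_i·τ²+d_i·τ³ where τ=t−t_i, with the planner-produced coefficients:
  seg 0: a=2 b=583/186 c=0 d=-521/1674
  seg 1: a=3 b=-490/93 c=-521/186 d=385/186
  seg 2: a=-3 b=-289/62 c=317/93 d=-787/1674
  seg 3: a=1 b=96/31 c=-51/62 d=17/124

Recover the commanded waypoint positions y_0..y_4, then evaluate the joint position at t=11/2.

y_0=2 y_1=3 y_2=-3 y_3=1 y_4=5
S(11/2) = -1939/496

y_0 = S_0(0) = a_0 = 2
y_1 = S_1(0) = a_1 = 3
y_2 = S_2(0) = a_2 = -3
y_3 = S_3(0) = a_3 = 1
y_4 = S_3(2) = 5
t_q=11/2 is in segment 2 (τ=3/2); S_2(τ)=-1939/496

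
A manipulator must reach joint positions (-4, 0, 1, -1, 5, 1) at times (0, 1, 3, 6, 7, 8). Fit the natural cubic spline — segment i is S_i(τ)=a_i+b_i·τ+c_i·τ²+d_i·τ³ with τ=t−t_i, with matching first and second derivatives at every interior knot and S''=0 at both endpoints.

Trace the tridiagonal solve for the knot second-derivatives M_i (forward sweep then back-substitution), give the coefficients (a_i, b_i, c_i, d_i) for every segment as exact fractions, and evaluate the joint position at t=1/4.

Δ: Δ0=4, Δ1=1/2, Δ2=-2/3, Δ3=6, Δ4=-4
row 1: diag=6, rhs=-21; c'=1/3, d'=-7/2
row 2: denom=10−2·1/3=28/3; d'=(-7−2·-7/2)/(28/3)=0
row 3: denom=8−3·9/28=197/28; d'=(40−3·0)/(197/28)=1120/197
row 4: denom=4−1·28/197=760/197; d'=(-60−1·1120/197)/(760/197)=-647/38
back: M4=-647/38
back: M3=1120/197−28/197·-647/38=154/19
back: M2=0−9/28·154/19=-99/38
back: M1=-7/2−1/3·-99/38=-50/19
M: M0=0, M1=-50/19, M2=-99/38, M3=154/19, M4=-647/38, M5=0
seg 0: a=-4, c=M0/2=0, d=(M1−M0)/(6·1)=-25/57, b=Δ0−h0·(2M0+M1)/6=253/57
seg 1: a=0, c=M1/2=-25/19, d=(M2−M1)/(6·2)=1/456, b=Δ1−h1·(2M1+M2)/6=178/57
seg 2: a=1, c=M2/2=-99/76, d=(M3−M2)/(6·3)=407/684, b=Δ2−h2·(2M2+M3)/6=-241/114
seg 3: a=-1, c=M3/2=77/19, d=(M4−M3)/(6·1)=-955/228, b=Δ3−h3·(2M3+M4)/6=1399/228
seg 4: a=5, c=M4/2=-647/76, d=(M5−M4)/(6·1)=647/228, b=Δ4−h4·(2M4+M5)/6=191/114
t_q=1/4 → seg 0, τ=1/4; S=-4+253/57·τ+0·τ²+-25/57·τ³=-3523/1216

  seg 0: a=-4 b=253/57 c=0 d=-25/57
  seg 1: a=0 b=178/57 c=-25/19 d=1/456
  seg 2: a=1 b=-241/114 c=-99/76 d=407/684
  seg 3: a=-1 b=1399/228 c=77/19 d=-955/228
  seg 4: a=5 b=191/114 c=-647/76 d=647/228
S(1/4) = -3523/1216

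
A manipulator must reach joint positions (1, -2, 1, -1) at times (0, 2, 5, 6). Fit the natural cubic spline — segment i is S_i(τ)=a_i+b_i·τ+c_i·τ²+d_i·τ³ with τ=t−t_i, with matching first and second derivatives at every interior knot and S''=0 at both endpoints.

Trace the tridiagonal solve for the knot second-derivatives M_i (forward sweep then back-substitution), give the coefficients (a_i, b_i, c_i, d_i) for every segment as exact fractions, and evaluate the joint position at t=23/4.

  seg 0: a=1 b=-329/142 c=0 d=29/142
  seg 1: a=-2 b=19/142 c=87/71 d=-133/426
  seg 2: a=1 b=-67/71 c=-225/142 d=75/142
S(23/4) = -3419/9088

Δ: Δ0=-3/2, Δ1=1, Δ2=-2
row 1: diag=10, rhs=15; c'=3/10, d'=3/2
row 2: denom=8−3·3/10=71/10; d'=(-18−3·3/2)/(71/10)=-225/71
back: M2=-225/71
back: M1=3/2−3/10·-225/71=174/71
M: M0=0, M1=174/71, M2=-225/71, M3=0
seg 0: a=1, c=M0/2=0, d=(M1−M0)/(6·2)=29/142, b=Δ0−h0·(2M0+M1)/6=-329/142
seg 1: a=-2, c=M1/2=87/71, d=(M2−M1)/(6·3)=-133/426, b=Δ1−h1·(2M1+M2)/6=19/142
seg 2: a=1, c=M2/2=-225/142, d=(M3−M2)/(6·1)=75/142, b=Δ2−h2·(2M2+M3)/6=-67/71
t_q=23/4 → seg 2, τ=3/4; S=1+-67/71·τ+-225/142·τ²+75/142·τ³=-3419/9088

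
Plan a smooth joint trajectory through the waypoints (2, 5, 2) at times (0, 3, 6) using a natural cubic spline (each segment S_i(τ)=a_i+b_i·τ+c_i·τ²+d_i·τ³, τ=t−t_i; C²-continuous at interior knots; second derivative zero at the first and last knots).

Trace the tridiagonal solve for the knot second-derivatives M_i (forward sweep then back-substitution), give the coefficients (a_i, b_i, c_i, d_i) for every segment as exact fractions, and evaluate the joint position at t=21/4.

  seg 0: a=2 b=3/2 c=0 d=-1/18
  seg 1: a=5 b=0 c=-1/2 d=1/18
S(21/4) = 397/128

Δ: Δ0=1, Δ1=-1
row 1: diag=12, rhs=-12; c'=1/4, d'=-1
back: M1=-1
M: M0=0, M1=-1, M2=0
seg 0: a=2, c=M0/2=0, d=(M1−M0)/(6·3)=-1/18, b=Δ0−h0·(2M0+M1)/6=3/2
seg 1: a=5, c=M1/2=-1/2, d=(M2−M1)/(6·3)=1/18, b=Δ1−h1·(2M1+M2)/6=0
t_q=21/4 → seg 1, τ=9/4; S=5+0·τ+-1/2·τ²+1/18·τ³=397/128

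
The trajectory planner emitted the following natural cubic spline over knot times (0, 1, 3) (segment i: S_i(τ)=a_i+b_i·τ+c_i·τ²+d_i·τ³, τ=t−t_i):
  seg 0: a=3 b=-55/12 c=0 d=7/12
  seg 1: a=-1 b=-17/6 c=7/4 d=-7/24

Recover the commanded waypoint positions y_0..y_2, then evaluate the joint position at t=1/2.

y_0=3 y_1=-1 y_2=-2
S(1/2) = 25/32

y_0 = S_0(0) = a_0 = 3
y_1 = S_1(0) = a_1 = -1
y_2 = S_1(2) = -2
t_q=1/2 is in segment 0 (τ=1/2); S_0(τ)=25/32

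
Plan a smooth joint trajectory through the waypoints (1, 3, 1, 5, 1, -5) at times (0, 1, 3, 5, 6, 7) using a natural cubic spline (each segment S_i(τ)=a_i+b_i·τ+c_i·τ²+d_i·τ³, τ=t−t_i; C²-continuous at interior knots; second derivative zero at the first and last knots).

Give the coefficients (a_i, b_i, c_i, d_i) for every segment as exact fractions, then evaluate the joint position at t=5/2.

  seg 0: a=1 b=1281/458 c=0 d=-365/458
  seg 1: a=3 b=93/229 c=-1095/458 d=773/916
  seg 2: a=1 b=222/229 c=612/229 d=-247/229
  seg 3: a=5 b=-294/229 c=-870/229 d=248/229
  seg 4: a=1 b=-1290/229 c=-126/229 d=42/229
S(5/2) = 7899/7328

Δ: Δ0=2, Δ1=-1, Δ2=2, Δ3=-4, Δ4=-6
row 1: diag=6, rhs=-18; c'=1/3, d'=-3
row 2: denom=8−2·1/3=22/3; d'=(18−2·-3)/(22/3)=36/11
row 3: denom=6−2·3/11=60/11; d'=(-36−2·36/11)/(60/11)=-39/5
row 4: denom=4−1·11/60=229/60; d'=(-12−1·-39/5)/(229/60)=-252/229
back: M4=-252/229
back: M3=-39/5−11/60·-252/229=-1740/229
back: M2=36/11−3/11·-1740/229=1224/229
back: M1=-3−1/3·1224/229=-1095/229
M: M0=0, M1=-1095/229, M2=1224/229, M3=-1740/229, M4=-252/229, M5=0
seg 0: a=1, c=M0/2=0, d=(M1−M0)/(6·1)=-365/458, b=Δ0−h0·(2M0+M1)/6=1281/458
seg 1: a=3, c=M1/2=-1095/458, d=(M2−M1)/(6·2)=773/916, b=Δ1−h1·(2M1+M2)/6=93/229
seg 2: a=1, c=M2/2=612/229, d=(M3−M2)/(6·2)=-247/229, b=Δ2−h2·(2M2+M3)/6=222/229
seg 3: a=5, c=M3/2=-870/229, d=(M4−M3)/(6·1)=248/229, b=Δ3−h3·(2M3+M4)/6=-294/229
seg 4: a=1, c=M4/2=-126/229, d=(M5−M4)/(6·1)=42/229, b=Δ4−h4·(2M4+M5)/6=-1290/229
t_q=5/2 → seg 1, τ=3/2; S=3+93/229·τ+-1095/458·τ²+773/916·τ³=7899/7328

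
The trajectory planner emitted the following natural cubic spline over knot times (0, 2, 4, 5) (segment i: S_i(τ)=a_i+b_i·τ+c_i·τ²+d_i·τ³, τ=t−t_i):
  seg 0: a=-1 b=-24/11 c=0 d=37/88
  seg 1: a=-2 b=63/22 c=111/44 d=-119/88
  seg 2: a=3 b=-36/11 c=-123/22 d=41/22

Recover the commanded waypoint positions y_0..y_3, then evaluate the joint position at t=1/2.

y_0 = S_0(0) = a_0 = -1
y_1 = S_1(0) = a_1 = -2
y_2 = S_2(0) = a_2 = 3
y_3 = S_2(1) = -4
t_q=1/2 is in segment 0 (τ=1/2); S_0(τ)=-1435/704

y_0=-1 y_1=-2 y_2=3 y_3=-4
S(1/2) = -1435/704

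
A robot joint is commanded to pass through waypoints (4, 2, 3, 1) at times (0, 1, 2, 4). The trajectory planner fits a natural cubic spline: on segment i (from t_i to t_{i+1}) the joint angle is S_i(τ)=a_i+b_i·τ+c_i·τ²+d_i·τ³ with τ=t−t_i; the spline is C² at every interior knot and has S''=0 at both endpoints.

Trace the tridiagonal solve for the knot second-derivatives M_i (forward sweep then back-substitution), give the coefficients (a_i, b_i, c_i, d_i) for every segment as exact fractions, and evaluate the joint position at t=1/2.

  seg 0: a=4 b=-66/23 c=0 d=20/23
  seg 1: a=2 b=-6/23 c=60/23 d=-31/23
  seg 2: a=3 b=21/23 c=-33/23 d=11/46
S(1/2) = 123/46

Δ: Δ0=-2, Δ1=1, Δ2=-1
row 1: diag=4, rhs=18; c'=1/4, d'=9/2
row 2: denom=6−1·1/4=23/4; d'=(-12−1·9/2)/(23/4)=-66/23
back: M2=-66/23
back: M1=9/2−1/4·-66/23=120/23
M: M0=0, M1=120/23, M2=-66/23, M3=0
seg 0: a=4, c=M0/2=0, d=(M1−M0)/(6·1)=20/23, b=Δ0−h0·(2M0+M1)/6=-66/23
seg 1: a=2, c=M1/2=60/23, d=(M2−M1)/(6·1)=-31/23, b=Δ1−h1·(2M1+M2)/6=-6/23
seg 2: a=3, c=M2/2=-33/23, d=(M3−M2)/(6·2)=11/46, b=Δ2−h2·(2M2+M3)/6=21/23
t_q=1/2 → seg 0, τ=1/2; S=4+-66/23·τ+0·τ²+20/23·τ³=123/46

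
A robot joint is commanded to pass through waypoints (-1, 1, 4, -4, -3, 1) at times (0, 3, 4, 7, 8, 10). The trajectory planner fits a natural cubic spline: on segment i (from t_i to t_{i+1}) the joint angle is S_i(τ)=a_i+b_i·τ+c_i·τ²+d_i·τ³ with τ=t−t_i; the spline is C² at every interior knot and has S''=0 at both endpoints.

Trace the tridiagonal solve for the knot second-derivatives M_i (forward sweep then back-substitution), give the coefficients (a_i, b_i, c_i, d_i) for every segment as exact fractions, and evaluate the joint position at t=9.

Δ: Δ0=2/3, Δ1=3, Δ2=-8/3, Δ3=1, Δ4=2
row 1: diag=8, rhs=14; c'=1/8, d'=7/4
row 2: denom=8−1·1/8=63/8; d'=(-34−1·7/4)/(63/8)=-286/63
row 3: denom=8−3·8/21=48/7; d'=(22−3·-286/63)/(48/7)=187/36
row 4: denom=6−1·7/48=281/48; d'=(6−1·187/36)/(281/48)=116/843
back: M4=116/843
back: M3=187/36−7/48·116/843=1454/281
back: M2=-286/63−8/21·1454/281=-16466/2529
back: M1=7/4−1/8·-16466/2529=6484/2529
M: M0=0, M1=6484/2529, M2=-16466/2529, M3=1454/281, M4=116/843, M5=0
seg 0: a=-1, c=M0/2=0, d=(M1−M0)/(6·3)=3242/22761, b=Δ0−h0·(2M0+M1)/6=-1556/2529
seg 1: a=1, c=M1/2=3242/2529, d=(M2−M1)/(6·1)=-425/281, b=Δ1−h1·(2M1+M2)/6=8170/2529
seg 2: a=4, c=M2/2=-8233/2529, d=(M3−M2)/(6·3)=14776/22761, b=Δ2−h2·(2M2+M3)/6=3179/2529
seg 3: a=-4, c=M3/2=727/281, d=(M4−M3)/(6·1)=-2123/2529, b=Δ3−h3·(2M3+M4)/6=-1891/2529
seg 4: a=-3, c=M4/2=58/843, d=(M5−M4)/(6·2)=-29/2529, b=Δ4−h4·(2M4+M5)/6=4826/2529
t_q=9 → seg 4, τ=1; S=-3+4826/2529·τ+58/843·τ²+-29/2529·τ³=-872/843

  seg 0: a=-1 b=-1556/2529 c=0 d=3242/22761
  seg 1: a=1 b=8170/2529 c=3242/2529 d=-425/281
  seg 2: a=4 b=3179/2529 c=-8233/2529 d=14776/22761
  seg 3: a=-4 b=-1891/2529 c=727/281 d=-2123/2529
  seg 4: a=-3 b=4826/2529 c=58/843 d=-29/2529
S(9) = -872/843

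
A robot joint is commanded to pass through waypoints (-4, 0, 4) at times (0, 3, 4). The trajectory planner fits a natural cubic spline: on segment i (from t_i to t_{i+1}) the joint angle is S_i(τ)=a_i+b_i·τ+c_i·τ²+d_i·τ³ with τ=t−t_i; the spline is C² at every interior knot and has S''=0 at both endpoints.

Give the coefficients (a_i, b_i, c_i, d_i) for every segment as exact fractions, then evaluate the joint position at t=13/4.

Δ: Δ0=4/3, Δ1=4
row 1: diag=8, rhs=16; c'=1/8, d'=2
back: M1=2
M: M0=0, M1=2, M2=0
seg 0: a=-4, c=M0/2=0, d=(M1−M0)/(6·3)=1/9, b=Δ0−h0·(2M0+M1)/6=1/3
seg 1: a=0, c=M1/2=1, d=(M2−M1)/(6·1)=-1/3, b=Δ1−h1·(2M1+M2)/6=10/3
t_q=13/4 → seg 1, τ=1/4; S=0+10/3·τ+1·τ²+-1/3·τ³=57/64

  seg 0: a=-4 b=1/3 c=0 d=1/9
  seg 1: a=0 b=10/3 c=1 d=-1/3
S(13/4) = 57/64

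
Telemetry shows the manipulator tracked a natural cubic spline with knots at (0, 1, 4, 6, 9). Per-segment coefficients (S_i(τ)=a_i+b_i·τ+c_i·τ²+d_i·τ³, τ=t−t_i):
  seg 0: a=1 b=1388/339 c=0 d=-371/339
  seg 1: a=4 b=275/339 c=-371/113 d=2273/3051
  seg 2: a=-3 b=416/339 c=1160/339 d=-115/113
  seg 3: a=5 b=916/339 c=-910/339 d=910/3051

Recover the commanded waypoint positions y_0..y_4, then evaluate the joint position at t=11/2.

y_0=1 y_1=4 y_2=-3 y_3=5 y_4=-3
S(11/2) = 2807/904

y_0 = S_0(0) = a_0 = 1
y_1 = S_1(0) = a_1 = 4
y_2 = S_2(0) = a_2 = -3
y_3 = S_3(0) = a_3 = 5
y_4 = S_3(3) = -3
t_q=11/2 is in segment 2 (τ=3/2); S_2(τ)=2807/904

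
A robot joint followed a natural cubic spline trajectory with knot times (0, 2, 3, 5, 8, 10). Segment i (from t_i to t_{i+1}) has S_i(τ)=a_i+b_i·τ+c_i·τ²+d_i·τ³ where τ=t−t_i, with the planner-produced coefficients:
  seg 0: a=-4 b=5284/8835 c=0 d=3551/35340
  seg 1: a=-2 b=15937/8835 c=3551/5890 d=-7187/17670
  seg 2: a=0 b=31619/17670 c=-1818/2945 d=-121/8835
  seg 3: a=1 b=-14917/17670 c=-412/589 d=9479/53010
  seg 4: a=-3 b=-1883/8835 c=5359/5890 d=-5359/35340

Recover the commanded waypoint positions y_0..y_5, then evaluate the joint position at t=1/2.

y_0 = S_0(0) = a_0 = -4
y_1 = S_1(0) = a_1 = -2
y_2 = S_2(0) = a_2 = 0
y_3 = S_3(0) = a_3 = 1
y_4 = S_4(0) = a_4 = -3
y_5 = S_4(2) = -1
t_q=1/2 is in segment 0 (τ=1/2); S_0(τ)=-69519/18848

y_0=-4 y_1=-2 y_2=0 y_3=1 y_4=-3 y_5=-1
S(1/2) = -69519/18848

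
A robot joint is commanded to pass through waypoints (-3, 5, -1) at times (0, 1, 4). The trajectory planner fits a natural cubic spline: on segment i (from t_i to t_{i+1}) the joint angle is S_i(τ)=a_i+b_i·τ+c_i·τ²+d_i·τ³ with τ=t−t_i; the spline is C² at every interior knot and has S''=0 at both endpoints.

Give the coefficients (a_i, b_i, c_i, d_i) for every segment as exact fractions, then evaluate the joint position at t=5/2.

  seg 0: a=-3 b=37/4 c=0 d=-5/4
  seg 1: a=5 b=11/2 c=-15/4 d=5/12
S(5/2) = 199/32

Δ: Δ0=8, Δ1=-2
row 1: diag=8, rhs=-60; c'=3/8, d'=-15/2
back: M1=-15/2
M: M0=0, M1=-15/2, M2=0
seg 0: a=-3, c=M0/2=0, d=(M1−M0)/(6·1)=-5/4, b=Δ0−h0·(2M0+M1)/6=37/4
seg 1: a=5, c=M1/2=-15/4, d=(M2−M1)/(6·3)=5/12, b=Δ1−h1·(2M1+M2)/6=11/2
t_q=5/2 → seg 1, τ=3/2; S=5+11/2·τ+-15/4·τ²+5/12·τ³=199/32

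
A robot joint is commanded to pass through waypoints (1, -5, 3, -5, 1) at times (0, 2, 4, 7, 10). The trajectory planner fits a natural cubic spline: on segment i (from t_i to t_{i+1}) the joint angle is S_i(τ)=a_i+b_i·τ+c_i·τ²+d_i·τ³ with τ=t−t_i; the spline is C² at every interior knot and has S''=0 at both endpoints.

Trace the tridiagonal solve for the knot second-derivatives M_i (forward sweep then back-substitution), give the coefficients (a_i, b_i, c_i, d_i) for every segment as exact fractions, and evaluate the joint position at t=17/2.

Δ: Δ0=-3, Δ1=4, Δ2=-8/3, Δ3=2
row 1: diag=8, rhs=42; c'=1/4, d'=21/4
row 2: denom=10−2·1/4=19/2; d'=(-40−2·21/4)/(19/2)=-101/19
row 3: denom=12−3·6/19=210/19; d'=(28−3·-101/19)/(210/19)=167/42
back: M3=167/42
back: M2=-101/19−6/19·167/42=-46/7
back: M1=21/4−1/4·-46/7=193/28
M: M0=0, M1=193/28, M2=-46/7, M3=167/42, M4=0
seg 0: a=1, c=M0/2=0, d=(M1−M0)/(6·2)=193/336, b=Δ0−h0·(2M0+M1)/6=-445/84
seg 1: a=-5, c=M1/2=193/56, d=(M2−M1)/(6·2)=-377/336, b=Δ1−h1·(2M1+M2)/6=67/42
seg 2: a=3, c=M2/2=-23/7, d=(M3−M2)/(6·3)=443/756, b=Δ2−h2·(2M2+M3)/6=23/12
seg 3: a=-5, c=M3/2=167/84, d=(M4−M3)/(6·3)=-167/756, b=Δ3−h3·(2M3+M4)/6=-83/42
t_q=17/2 → seg 3, τ=3/2; S=-5+-83/42·τ+167/84·τ²+-167/756·τ³=-949/224

  seg 0: a=1 b=-445/84 c=0 d=193/336
  seg 1: a=-5 b=67/42 c=193/56 d=-377/336
  seg 2: a=3 b=23/12 c=-23/7 d=443/756
  seg 3: a=-5 b=-83/42 c=167/84 d=-167/756
S(17/2) = -949/224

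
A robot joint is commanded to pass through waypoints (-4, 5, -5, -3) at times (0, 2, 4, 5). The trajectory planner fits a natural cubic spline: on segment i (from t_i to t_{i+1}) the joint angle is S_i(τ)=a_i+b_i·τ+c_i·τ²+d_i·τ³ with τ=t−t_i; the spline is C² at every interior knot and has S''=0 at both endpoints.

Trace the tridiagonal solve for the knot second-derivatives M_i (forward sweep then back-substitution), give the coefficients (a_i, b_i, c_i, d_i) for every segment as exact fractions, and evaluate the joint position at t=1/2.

Δ: Δ0=9/2, Δ1=-5, Δ2=2
row 1: diag=8, rhs=-57; c'=1/4, d'=-57/8
row 2: denom=6−2·1/4=11/2; d'=(42−2·-57/8)/(11/2)=225/22
back: M2=225/22
back: M1=-57/8−1/4·225/22=-213/22
M: M0=0, M1=-213/22, M2=225/22, M3=0
seg 0: a=-4, c=M0/2=0, d=(M1−M0)/(6·2)=-71/88, b=Δ0−h0·(2M0+M1)/6=85/11
seg 1: a=5, c=M1/2=-213/44, d=(M2−M1)/(6·2)=73/44, b=Δ1−h1·(2M1+M2)/6=-43/22
seg 2: a=-5, c=M2/2=225/44, d=(M3−M2)/(6·1)=-75/44, b=Δ2−h2·(2M2+M3)/6=-31/22
t_q=1/2 → seg 0, τ=1/2; S=-4+85/11·τ+0·τ²+-71/88·τ³=-167/704

  seg 0: a=-4 b=85/11 c=0 d=-71/88
  seg 1: a=5 b=-43/22 c=-213/44 d=73/44
  seg 2: a=-5 b=-31/22 c=225/44 d=-75/44
S(1/2) = -167/704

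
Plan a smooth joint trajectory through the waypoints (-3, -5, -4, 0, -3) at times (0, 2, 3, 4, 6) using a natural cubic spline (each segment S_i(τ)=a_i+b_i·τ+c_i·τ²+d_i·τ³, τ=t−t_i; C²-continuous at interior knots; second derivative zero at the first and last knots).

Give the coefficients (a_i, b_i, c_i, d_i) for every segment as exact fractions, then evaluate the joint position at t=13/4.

  seg 0: a=-3 b=-59/44 c=0 d=15/176
  seg 1: a=-5 b=-7/22 c=45/88 d=71/88
  seg 2: a=-4 b=25/8 c=129/44 d=-181/88
  seg 3: a=0 b=31/11 c=-285/88 d=95/176
S(13/4) = -17277/5632

Δ: Δ0=-1, Δ1=1, Δ2=4, Δ3=-3/2
row 1: diag=6, rhs=12; c'=1/6, d'=2
row 2: denom=4−1·1/6=23/6; d'=(18−1·2)/(23/6)=96/23
row 3: denom=6−1·6/23=132/23; d'=(-33−1·96/23)/(132/23)=-285/44
back: M3=-285/44
back: M2=96/23−6/23·-285/44=129/22
back: M1=2−1/6·129/22=45/44
M: M0=0, M1=45/44, M2=129/22, M3=-285/44, M4=0
seg 0: a=-3, c=M0/2=0, d=(M1−M0)/(6·2)=15/176, b=Δ0−h0·(2M0+M1)/6=-59/44
seg 1: a=-5, c=M1/2=45/88, d=(M2−M1)/(6·1)=71/88, b=Δ1−h1·(2M1+M2)/6=-7/22
seg 2: a=-4, c=M2/2=129/44, d=(M3−M2)/(6·1)=-181/88, b=Δ2−h2·(2M2+M3)/6=25/8
seg 3: a=0, c=M3/2=-285/88, d=(M4−M3)/(6·2)=95/176, b=Δ3−h3·(2M3+M4)/6=31/11
t_q=13/4 → seg 2, τ=1/4; S=-4+25/8·τ+129/44·τ²+-181/88·τ³=-17277/5632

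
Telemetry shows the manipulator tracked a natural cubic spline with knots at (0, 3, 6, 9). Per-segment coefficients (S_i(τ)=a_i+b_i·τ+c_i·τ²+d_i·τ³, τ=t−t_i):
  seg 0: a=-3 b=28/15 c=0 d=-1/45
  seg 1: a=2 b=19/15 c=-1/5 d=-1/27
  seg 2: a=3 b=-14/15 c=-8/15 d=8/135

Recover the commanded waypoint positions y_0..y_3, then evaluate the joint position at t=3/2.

y_0=-3 y_1=2 y_2=3 y_3=-3
S(3/2) = -11/40

y_0 = S_0(0) = a_0 = -3
y_1 = S_1(0) = a_1 = 2
y_2 = S_2(0) = a_2 = 3
y_3 = S_2(3) = -3
t_q=3/2 is in segment 0 (τ=3/2); S_0(τ)=-11/40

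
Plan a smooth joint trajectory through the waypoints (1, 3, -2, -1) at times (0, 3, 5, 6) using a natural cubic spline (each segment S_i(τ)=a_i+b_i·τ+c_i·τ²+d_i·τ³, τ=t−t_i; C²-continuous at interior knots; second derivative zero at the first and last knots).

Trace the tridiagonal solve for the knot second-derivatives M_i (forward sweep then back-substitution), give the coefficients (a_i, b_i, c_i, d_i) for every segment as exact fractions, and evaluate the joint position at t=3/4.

Δ: Δ0=2/3, Δ1=-5/2, Δ2=1
row 1: diag=10, rhs=-19; c'=1/5, d'=-19/10
row 2: denom=6−2·1/5=28/5; d'=(21−2·-19/10)/(28/5)=31/7
back: M2=31/7
back: M1=-19/10−1/5·31/7=-39/14
M: M0=0, M1=-39/14, M2=31/7, M3=0
seg 0: a=1, c=M0/2=0, d=(M1−M0)/(6·3)=-13/84, b=Δ0−h0·(2M0+M1)/6=173/84
seg 1: a=3, c=M1/2=-39/28, d=(M2−M1)/(6·2)=101/168, b=Δ1−h1·(2M1+M2)/6=-89/42
seg 2: a=-2, c=M2/2=31/14, d=(M3−M2)/(6·1)=-31/42, b=Δ2−h2·(2M2+M3)/6=-10/21
t_q=3/4 → seg 0, τ=3/4; S=1+173/84·τ+0·τ²+-13/84·τ³=4443/1792

  seg 0: a=1 b=173/84 c=0 d=-13/84
  seg 1: a=3 b=-89/42 c=-39/28 d=101/168
  seg 2: a=-2 b=-10/21 c=31/14 d=-31/42
S(3/4) = 4443/1792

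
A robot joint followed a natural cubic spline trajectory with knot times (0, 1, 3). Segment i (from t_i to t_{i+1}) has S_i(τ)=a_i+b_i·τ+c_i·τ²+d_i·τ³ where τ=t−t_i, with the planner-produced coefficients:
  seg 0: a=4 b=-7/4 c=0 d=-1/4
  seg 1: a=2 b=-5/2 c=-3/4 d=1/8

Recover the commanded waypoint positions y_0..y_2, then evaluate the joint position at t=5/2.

y_0=4 y_1=2 y_2=-5
S(5/2) = -193/64

y_0 = S_0(0) = a_0 = 4
y_1 = S_1(0) = a_1 = 2
y_2 = S_1(2) = -5
t_q=5/2 is in segment 1 (τ=3/2); S_1(τ)=-193/64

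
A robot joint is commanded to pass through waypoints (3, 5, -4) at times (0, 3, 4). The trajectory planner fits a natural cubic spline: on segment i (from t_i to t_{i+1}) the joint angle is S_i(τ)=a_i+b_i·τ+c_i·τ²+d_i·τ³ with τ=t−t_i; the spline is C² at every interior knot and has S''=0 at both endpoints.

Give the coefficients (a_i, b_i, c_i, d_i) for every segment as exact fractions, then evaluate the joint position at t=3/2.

  seg 0: a=3 b=103/24 c=0 d=-29/72
  seg 1: a=5 b=-79/12 c=-29/8 d=29/24
S(3/2) = 517/64

Δ: Δ0=2/3, Δ1=-9
row 1: diag=8, rhs=-58; c'=1/8, d'=-29/4
back: M1=-29/4
M: M0=0, M1=-29/4, M2=0
seg 0: a=3, c=M0/2=0, d=(M1−M0)/(6·3)=-29/72, b=Δ0−h0·(2M0+M1)/6=103/24
seg 1: a=5, c=M1/2=-29/8, d=(M2−M1)/(6·1)=29/24, b=Δ1−h1·(2M1+M2)/6=-79/12
t_q=3/2 → seg 0, τ=3/2; S=3+103/24·τ+0·τ²+-29/72·τ³=517/64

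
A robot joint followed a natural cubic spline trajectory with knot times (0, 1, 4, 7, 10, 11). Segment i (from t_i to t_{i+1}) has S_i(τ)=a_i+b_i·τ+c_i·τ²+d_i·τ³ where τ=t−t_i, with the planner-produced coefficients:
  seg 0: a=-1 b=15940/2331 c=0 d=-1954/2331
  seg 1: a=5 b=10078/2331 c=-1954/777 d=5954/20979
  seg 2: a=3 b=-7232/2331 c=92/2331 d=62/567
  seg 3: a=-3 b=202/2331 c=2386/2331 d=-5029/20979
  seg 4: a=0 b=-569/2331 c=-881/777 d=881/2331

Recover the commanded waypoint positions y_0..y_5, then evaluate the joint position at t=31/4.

y_0=-1 y_1=5 y_2=3 y_3=-3 y_4=0 y_5=-1
S(31/4) = -40783/16576

y_0 = S_0(0) = a_0 = -1
y_1 = S_1(0) = a_1 = 5
y_2 = S_2(0) = a_2 = 3
y_3 = S_3(0) = a_3 = -3
y_4 = S_4(0) = a_4 = 0
y_5 = S_4(1) = -1
t_q=31/4 is in segment 3 (τ=3/4); S_3(τ)=-40783/16576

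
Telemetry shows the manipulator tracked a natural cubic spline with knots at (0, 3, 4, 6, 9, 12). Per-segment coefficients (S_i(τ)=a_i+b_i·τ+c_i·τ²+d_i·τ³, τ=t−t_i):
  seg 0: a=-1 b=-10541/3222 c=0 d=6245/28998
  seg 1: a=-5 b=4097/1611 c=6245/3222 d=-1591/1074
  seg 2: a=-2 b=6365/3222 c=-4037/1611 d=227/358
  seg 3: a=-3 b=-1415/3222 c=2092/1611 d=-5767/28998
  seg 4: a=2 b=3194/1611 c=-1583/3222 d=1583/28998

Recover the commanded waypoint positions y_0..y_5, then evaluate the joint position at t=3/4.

y_0 = S_0(0) = a_0 = -1
y_1 = S_1(0) = a_1 = -5
y_2 = S_2(0) = a_2 = -2
y_3 = S_3(0) = a_3 = -3
y_4 = S_4(0) = a_4 = 2
y_5 = S_4(3) = 5
t_q=3/4 is in segment 0 (τ=3/4); S_0(τ)=-77049/22912

y_0=-1 y_1=-5 y_2=-2 y_3=-3 y_4=2 y_5=5
S(3/4) = -77049/22912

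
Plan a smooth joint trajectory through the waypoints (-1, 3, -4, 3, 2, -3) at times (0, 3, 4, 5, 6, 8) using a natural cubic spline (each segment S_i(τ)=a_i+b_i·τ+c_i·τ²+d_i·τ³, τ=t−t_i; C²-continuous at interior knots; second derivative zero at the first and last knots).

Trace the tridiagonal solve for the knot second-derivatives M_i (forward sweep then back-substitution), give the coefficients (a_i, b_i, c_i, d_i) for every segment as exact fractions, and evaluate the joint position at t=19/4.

Δ: Δ0=4/3, Δ1=-7, Δ2=7, Δ3=-1, Δ4=-5/2
row 1: diag=8, rhs=-50; c'=1/8, d'=-25/4
row 2: denom=4−1·1/8=31/8; d'=(84−1·-25/4)/(31/8)=722/31
row 3: denom=4−1·8/31=116/31; d'=(-48−1·722/31)/(116/31)=-1105/58
row 4: denom=6−1·31/116=665/116; d'=(-9−1·-1105/58)/(665/116)=1166/665
back: M4=1166/665
back: M3=-1105/58−31/116·1166/665=-12981/665
back: M2=722/31−8/31·-12981/665=18838/665
back: M1=-25/4−1/8·18838/665=-6511/665
M: M0=0, M1=-6511/665, M2=18838/665, M3=-12981/665, M4=1166/665, M5=0
seg 0: a=-1, c=M0/2=0, d=(M1−M0)/(6·3)=-6511/11970, b=Δ0−h0·(2M0+M1)/6=24853/3990
seg 1: a=3, c=M1/2=-6511/1330, d=(M2−M1)/(6·1)=25349/3990, b=Δ1−h1·(2M1+M2)/6=-16873/1995
seg 2: a=-4, c=M2/2=9419/665, d=(M3−M2)/(6·1)=-31819/3990, b=Δ2−h2·(2M2+M3)/6=647/798
seg 3: a=3, c=M3/2=-12981/1330, d=(M4−M3)/(6·1)=2021/570, b=Δ3−h3·(2M3+M4)/6=10403/1995
seg 4: a=2, c=M4/2=583/665, d=(M5−M4)/(6·2)=-583/3990, b=Δ4−h4·(2M4+M5)/6=-14639/3990
t_q=19/4 → seg 2, τ=3/4; S=-4+647/798·τ+9419/665·τ²+-31819/3990·τ³=103077/85120

  seg 0: a=-1 b=24853/3990 c=0 d=-6511/11970
  seg 1: a=3 b=-16873/1995 c=-6511/1330 d=25349/3990
  seg 2: a=-4 b=647/798 c=9419/665 d=-31819/3990
  seg 3: a=3 b=10403/1995 c=-12981/1330 d=2021/570
  seg 4: a=2 b=-14639/3990 c=583/665 d=-583/3990
S(19/4) = 103077/85120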